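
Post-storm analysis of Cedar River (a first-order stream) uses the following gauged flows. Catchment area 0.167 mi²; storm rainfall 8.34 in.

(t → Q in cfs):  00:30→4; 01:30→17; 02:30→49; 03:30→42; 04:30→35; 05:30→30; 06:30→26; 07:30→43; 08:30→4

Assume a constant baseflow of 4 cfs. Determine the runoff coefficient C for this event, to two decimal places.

ΣQ_DR = 214.0 cfs; V = ΣQ_DR·Δt = 7.704 × 10^5 ft³.
Runoff depth d = V / A = 1.986 in.
C = d / P = 1.986 / 8.34 = 0.24.

C ≈ 0.24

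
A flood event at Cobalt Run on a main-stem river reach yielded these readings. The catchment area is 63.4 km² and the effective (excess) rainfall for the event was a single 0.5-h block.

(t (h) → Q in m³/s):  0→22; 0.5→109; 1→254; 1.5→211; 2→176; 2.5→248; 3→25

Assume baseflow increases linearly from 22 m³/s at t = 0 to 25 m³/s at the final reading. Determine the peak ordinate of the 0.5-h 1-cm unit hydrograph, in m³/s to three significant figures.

U_p ≈ 92.4 m³/s

Direct runoff: 0.00, 86.50, 231.00, 187.50, 152.00, 223.50, 0.00 m³/s; ΣQ_DR = 880.5 m³/s, peak = 231.00 m³/s.
Runoff depth d = ΣQ_DR·Δt / A = 880.5 × 1800 / (63.4 km²) = 25.00 mm.
The 1-cm UH is the DRH scaled by (10 mm)/d, so U_p = 231.00 × 10/25.00 = 92.4 m³/s.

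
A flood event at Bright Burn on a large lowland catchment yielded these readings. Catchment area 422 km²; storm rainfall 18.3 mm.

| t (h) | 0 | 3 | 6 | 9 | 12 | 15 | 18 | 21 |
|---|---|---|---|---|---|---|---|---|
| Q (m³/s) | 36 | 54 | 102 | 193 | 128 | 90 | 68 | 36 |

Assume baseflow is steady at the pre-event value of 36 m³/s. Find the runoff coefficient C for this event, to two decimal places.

ΣQ_DR = 419.0 m³/s; V = ΣQ_DR·Δt = 4.525 × 10^6 m³.
Runoff depth d = V / A = 10.72 mm.
C = d / P = 10.72 / 18.3 = 0.59.

C ≈ 0.59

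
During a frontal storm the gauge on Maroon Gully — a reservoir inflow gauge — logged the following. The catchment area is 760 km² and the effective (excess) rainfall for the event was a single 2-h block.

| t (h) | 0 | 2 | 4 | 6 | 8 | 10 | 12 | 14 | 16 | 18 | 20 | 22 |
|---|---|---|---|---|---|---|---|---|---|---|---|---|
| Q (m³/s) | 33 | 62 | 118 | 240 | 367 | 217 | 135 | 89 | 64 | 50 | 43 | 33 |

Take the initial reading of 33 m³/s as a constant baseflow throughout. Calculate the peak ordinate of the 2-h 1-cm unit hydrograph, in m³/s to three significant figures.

U_p ≈ 334 m³/s

Direct runoff: 0.0, 29.0, 85.0, 207.0, 334.0, 184.0, 102.0, 56.0, 31.0, 17.0, 10.0, 0.0 m³/s; ΣQ_DR = 1055 m³/s, peak = 334.0 m³/s.
Runoff depth d = ΣQ_DR·Δt / A = 1055 × 7200 / (760 km²) = 9.995 mm.
The 1-cm UH is the DRH scaled by (10 mm)/d, so U_p = 334.0 × 10/9.995 = 334 m³/s.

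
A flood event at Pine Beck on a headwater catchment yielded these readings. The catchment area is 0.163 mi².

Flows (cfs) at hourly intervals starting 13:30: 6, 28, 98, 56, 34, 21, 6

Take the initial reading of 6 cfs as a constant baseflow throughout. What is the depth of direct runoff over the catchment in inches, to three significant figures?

d ≈ 1.97 in

Direct runoff: 0.0, 22.0, 92.0, 50.0, 28.0, 15.0, 0.0 cfs; ΣQ_DR = 207.0 cfs.
V = ΣQ_DR · Δt = 207.0 × 3600 s = 7.452 × 10^5 ft³.
Over A = 0.163 mi², depth = V / A = 1.97 in.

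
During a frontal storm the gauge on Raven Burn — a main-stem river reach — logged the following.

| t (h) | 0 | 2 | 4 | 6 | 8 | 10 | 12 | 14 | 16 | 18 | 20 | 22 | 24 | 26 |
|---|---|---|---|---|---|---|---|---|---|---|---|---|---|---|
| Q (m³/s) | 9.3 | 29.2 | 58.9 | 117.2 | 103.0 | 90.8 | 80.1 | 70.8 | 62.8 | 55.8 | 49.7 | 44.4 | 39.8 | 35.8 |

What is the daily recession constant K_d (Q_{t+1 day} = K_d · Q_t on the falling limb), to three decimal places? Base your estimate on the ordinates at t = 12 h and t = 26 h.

Between t = 12 h and t = 26 h the flow falls from 80.1 to 35.8 m³/s over 7×2 h = 14 h.
Per-interval ratio K = (35.8/80.1)^(1/7) = 0.8913; K_d = K^(24/2) = 0.251.

K_d ≈ 0.251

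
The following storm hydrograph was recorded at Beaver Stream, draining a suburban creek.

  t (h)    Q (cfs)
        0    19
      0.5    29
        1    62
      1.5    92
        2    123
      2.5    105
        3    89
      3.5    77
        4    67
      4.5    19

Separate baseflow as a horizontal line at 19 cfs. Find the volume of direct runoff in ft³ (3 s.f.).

Direct-runoff ordinates (Q − Q_b): 0.0, 10.0, 43.0, 73.0, 104.0, 86.0, 70.0, 58.0, 48.0, 0.0 cfs.
ΣQ_DR = 492.0 cfs.
With Δt = 0.5 h = 1800 s, V = ΣQ_DR · Δt = 492.0 × 1800 = 8.86 × 10^5 ft³.

V ≈ 8.86 × 10^5 ft³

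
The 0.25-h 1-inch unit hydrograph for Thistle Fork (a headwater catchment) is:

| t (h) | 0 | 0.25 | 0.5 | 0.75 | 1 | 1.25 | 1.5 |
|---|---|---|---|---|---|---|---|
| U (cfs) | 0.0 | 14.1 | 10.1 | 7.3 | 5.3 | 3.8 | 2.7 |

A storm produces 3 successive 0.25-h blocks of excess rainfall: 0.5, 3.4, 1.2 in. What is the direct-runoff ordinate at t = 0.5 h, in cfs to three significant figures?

By discrete convolution, Q_j = Σ (P_i / 1 in) · U_{j−i}.
At t = 0.5 h (j=2): Q = (0.5/1)·10.1 + (3.4/1)·14.1 + (1.2/1)·0.0 = 53.0 cfs.

Q ≈ 53.0 cfs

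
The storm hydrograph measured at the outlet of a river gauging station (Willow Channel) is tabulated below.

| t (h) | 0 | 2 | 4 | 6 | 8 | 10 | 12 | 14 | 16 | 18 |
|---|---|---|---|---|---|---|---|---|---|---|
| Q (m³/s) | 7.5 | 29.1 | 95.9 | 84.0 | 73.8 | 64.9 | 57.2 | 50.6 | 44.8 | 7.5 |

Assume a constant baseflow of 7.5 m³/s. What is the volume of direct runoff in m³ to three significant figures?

V ≈ 3.17 × 10^6 m³

Direct-runoff ordinates (Q − Q_b): 0.0, 21.6, 88.4, 76.5, 66.3, 57.4, 49.7, 43.1, 37.3, 0.0 m³/s.
ΣQ_DR = 440.3 m³/s.
With Δt = 2 h = 7200 s, V = ΣQ_DR · Δt = 440.3 × 7200 = 3.17 × 10^6 m³.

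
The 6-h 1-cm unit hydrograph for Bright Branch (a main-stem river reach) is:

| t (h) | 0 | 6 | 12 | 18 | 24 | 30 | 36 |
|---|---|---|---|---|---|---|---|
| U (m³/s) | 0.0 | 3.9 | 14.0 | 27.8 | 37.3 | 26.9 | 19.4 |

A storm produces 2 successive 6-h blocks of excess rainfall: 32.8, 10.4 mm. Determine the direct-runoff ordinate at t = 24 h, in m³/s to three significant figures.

Q ≈ 151 m³/s

By discrete convolution, Q_j = Σ (P_i / 10 mm) · U_{j−i}.
At t = 24 h (j=4): Q = (32.8/10)·37.3 + (10.4/10)·27.8 = 151 m³/s.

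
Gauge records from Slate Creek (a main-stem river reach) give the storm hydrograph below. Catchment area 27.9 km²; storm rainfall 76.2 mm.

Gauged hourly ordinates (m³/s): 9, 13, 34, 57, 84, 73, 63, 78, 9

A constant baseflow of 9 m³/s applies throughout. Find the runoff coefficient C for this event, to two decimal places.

ΣQ_DR = 339.0 m³/s; V = ΣQ_DR·Δt = 1.220 × 10^6 m³.
Runoff depth d = V / A = 43.74 mm.
C = d / P = 43.74 / 76.2 = 0.57.

C ≈ 0.57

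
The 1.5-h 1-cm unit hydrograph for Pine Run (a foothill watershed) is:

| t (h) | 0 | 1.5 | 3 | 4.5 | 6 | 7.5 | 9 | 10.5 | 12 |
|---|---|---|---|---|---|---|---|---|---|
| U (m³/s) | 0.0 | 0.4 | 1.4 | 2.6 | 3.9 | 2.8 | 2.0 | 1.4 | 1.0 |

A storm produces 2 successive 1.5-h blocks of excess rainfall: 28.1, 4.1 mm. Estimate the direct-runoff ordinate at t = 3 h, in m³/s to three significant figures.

By discrete convolution, Q_j = Σ (P_i / 10 mm) · U_{j−i}.
At t = 3 h (j=2): Q = (28.1/10)·1.4 + (4.1/10)·0.4 = 4.10 m³/s.

Q ≈ 4.10 m³/s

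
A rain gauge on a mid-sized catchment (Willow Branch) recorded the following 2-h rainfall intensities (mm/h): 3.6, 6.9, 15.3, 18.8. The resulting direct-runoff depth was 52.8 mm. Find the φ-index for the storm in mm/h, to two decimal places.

Only the 3 blocks with intensity above φ contribute runoff: 6.9, 15.3, 18.8 mm/h.
Σ(I−φ)·Δt = d  ⇒  (6.9+15.3+18.8 − 3φ)·2 = 52.8
φ = (41.00 − 52.8/2) / 3 = 4.87 mm/h.

φ ≈ 4.87 mm/h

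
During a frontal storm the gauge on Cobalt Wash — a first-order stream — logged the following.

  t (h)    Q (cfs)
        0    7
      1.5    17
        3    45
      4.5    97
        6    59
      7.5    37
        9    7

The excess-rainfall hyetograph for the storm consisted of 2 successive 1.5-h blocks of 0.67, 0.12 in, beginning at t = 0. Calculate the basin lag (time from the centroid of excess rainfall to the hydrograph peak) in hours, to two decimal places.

t_L ≈ 3.52 h

Centroid of excess rainfall: t_c = Σ P_i·t̄_i / ΣP_i = 0.9778 h (block centres at 0.75, 2.25 h).
Hydrograph peak occurs at t = 4.5 h, so basin lag t_L = 4.5 − 0.9778 = 3.52 h.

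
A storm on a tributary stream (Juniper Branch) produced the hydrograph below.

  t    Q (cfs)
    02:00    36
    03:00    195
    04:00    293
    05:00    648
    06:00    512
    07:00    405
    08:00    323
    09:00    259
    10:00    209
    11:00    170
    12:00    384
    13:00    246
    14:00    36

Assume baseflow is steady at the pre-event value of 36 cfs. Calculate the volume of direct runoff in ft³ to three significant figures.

V ≈ 1.17 × 10^7 ft³

Direct-runoff ordinates (Q − Q_b): 0.0, 159.0, 257.0, 612.0, 476.0, 369.0, 287.0, 223.0, 173.0, 134.0, 348.0, 210.0, 0.0 cfs.
ΣQ_DR = 3248 cfs.
With Δt = 1 h = 3600 s, V = ΣQ_DR · Δt = 3248 × 3600 = 1.17 × 10^7 ft³.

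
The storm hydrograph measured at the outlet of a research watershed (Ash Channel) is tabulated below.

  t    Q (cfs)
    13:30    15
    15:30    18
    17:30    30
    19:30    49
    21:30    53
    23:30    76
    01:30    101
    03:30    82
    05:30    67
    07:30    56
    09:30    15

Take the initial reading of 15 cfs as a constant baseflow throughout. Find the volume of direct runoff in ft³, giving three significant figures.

V ≈ 2.86 × 10^6 ft³

Direct-runoff ordinates (Q − Q_b): 0.0, 3.0, 15.0, 34.0, 38.0, 61.0, 86.0, 67.0, 52.0, 41.0, 0.0 cfs.
ΣQ_DR = 397.0 cfs.
With Δt = 2 h = 7200 s, V = ΣQ_DR · Δt = 397.0 × 7200 = 2.86 × 10^6 ft³.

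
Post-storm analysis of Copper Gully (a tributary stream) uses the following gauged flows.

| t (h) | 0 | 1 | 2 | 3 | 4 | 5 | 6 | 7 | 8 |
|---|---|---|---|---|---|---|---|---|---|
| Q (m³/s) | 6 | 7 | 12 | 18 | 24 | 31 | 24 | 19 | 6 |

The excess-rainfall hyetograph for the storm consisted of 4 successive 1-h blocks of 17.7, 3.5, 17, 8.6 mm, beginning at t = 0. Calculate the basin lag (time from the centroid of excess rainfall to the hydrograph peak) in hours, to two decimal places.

t_L ≈ 3.15 h

Centroid of excess rainfall: t_c = Σ P_i·t̄_i / ΣP_i = 1.8526 h (block centres at 0.5, 1.5, 2.5, 3.5 h).
Hydrograph peak occurs at t = 5 h, so basin lag t_L = 5 − 1.8526 = 3.15 h.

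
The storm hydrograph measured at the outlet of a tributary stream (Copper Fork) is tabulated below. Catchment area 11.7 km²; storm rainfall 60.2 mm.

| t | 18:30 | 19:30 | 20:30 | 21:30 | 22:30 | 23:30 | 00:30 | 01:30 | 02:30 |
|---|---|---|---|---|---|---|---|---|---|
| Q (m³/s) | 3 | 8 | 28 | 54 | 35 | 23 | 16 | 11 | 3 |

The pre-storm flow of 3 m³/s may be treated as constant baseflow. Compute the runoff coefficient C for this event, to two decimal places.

ΣQ_DR = 154.0 m³/s; V = ΣQ_DR·Δt = 5.544 × 10^5 m³.
Runoff depth d = V / A = 47.38 mm.
C = d / P = 47.38 / 60.2 = 0.79.

C ≈ 0.79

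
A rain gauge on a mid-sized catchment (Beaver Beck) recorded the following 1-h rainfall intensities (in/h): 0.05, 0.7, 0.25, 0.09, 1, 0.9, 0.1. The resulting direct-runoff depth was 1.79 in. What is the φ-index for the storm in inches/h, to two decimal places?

φ ≈ 0.27 in/h

Only the 3 blocks with intensity above φ contribute runoff: 0.7, 1, 0.9 in/h.
Σ(I−φ)·Δt = d  ⇒  (0.7+1+0.9 − 3φ)·1 = 1.79
φ = (2.600 − 1.79/1) / 3 = 0.27 in/h.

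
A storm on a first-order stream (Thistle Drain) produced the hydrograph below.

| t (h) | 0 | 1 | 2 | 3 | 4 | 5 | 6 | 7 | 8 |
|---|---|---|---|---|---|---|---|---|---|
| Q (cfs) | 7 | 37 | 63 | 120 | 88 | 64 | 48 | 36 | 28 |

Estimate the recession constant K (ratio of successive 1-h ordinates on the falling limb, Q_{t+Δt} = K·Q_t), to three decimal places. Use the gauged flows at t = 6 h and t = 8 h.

K ≈ 0.764

Using the recession-limb readings at t = 6 h and t = 8 h: Q falls from 48 to 28 cfs over 2 intervals.
K = (Q₂/Q₁)^(1/2) = (28/48)^(1/2) = 0.764.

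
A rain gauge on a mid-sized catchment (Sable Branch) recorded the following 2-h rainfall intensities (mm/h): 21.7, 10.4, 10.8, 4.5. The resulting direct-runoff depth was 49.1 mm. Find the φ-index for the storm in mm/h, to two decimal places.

Only the 3 blocks with intensity above φ contribute runoff: 21.7, 10.4, 10.8 mm/h.
Σ(I−φ)·Δt = d  ⇒  (21.7+10.4+10.8 − 3φ)·2 = 49.1
φ = (42.90 − 49.1/2) / 3 = 6.12 mm/h.

φ ≈ 6.12 mm/h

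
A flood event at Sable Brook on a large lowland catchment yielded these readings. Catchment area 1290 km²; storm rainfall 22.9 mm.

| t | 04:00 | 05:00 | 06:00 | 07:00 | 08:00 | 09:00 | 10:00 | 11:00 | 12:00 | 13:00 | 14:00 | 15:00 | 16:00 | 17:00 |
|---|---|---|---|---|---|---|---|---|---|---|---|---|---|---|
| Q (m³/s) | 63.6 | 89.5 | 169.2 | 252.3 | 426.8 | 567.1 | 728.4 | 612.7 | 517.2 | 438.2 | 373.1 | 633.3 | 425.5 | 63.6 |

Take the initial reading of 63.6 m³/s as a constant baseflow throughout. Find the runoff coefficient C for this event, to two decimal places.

ΣQ_DR = 4470 m³/s; V = ΣQ_DR·Δt = 1.609 × 10^7 m³.
Runoff depth d = V / A = 12.47 mm.
C = d / P = 12.47 / 22.9 = 0.54.

C ≈ 0.54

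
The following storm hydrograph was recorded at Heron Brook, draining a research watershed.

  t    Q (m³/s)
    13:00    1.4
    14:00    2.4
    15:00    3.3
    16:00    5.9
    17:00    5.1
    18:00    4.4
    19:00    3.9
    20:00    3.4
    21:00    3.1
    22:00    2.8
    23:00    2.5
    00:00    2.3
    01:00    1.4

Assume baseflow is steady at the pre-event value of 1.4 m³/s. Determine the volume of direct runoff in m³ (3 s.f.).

V ≈ 85300 m³

Direct-runoff ordinates (Q − Q_b): 0.0, 1.0, 1.9, 4.5, 3.7, 3.0, 2.5, 2.0, 1.7, 1.4, 1.1, 0.9, 0.0 m³/s.
ΣQ_DR = 23.70 m³/s.
With Δt = 1 h = 3600 s, V = ΣQ_DR · Δt = 23.70 × 3600 = 85300 m³.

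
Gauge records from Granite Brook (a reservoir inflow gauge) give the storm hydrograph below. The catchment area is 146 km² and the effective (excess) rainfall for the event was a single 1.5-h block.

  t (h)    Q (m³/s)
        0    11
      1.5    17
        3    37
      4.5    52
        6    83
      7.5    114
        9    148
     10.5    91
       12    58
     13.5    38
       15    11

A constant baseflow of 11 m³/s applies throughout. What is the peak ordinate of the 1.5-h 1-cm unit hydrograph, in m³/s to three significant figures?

U_p ≈ 68.7 m³/s

Direct runoff: 0.0, 6.0, 26.0, 41.0, 72.0, 103.0, 137.0, 80.0, 47.0, 27.0, 0.0 m³/s; ΣQ_DR = 539.0 m³/s, peak = 137.0 m³/s.
Runoff depth d = ΣQ_DR·Δt / A = 539.0 × 5400 / (146 km²) = 19.94 mm.
The 1-cm UH is the DRH scaled by (10 mm)/d, so U_p = 137.0 × 10/19.94 = 68.7 m³/s.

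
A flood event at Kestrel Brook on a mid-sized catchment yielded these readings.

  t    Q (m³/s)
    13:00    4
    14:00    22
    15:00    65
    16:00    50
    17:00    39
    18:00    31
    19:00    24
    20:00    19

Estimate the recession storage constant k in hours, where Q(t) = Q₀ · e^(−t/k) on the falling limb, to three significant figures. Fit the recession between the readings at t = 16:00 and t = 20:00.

On the falling limb, Q drops from 50 to 19 m³/s between t = 16:00 and t = 20:00 (Δt = 4 h).
k = −Δt / ln(Q₂/Q₁) = −4 / ln(19/50) = 4.13 h.

k ≈ 4.13 h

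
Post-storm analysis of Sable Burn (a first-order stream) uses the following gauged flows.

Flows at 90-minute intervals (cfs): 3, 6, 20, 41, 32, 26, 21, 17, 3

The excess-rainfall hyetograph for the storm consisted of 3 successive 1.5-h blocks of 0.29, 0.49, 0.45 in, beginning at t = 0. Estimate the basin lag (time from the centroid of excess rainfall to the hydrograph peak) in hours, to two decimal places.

Centroid of excess rainfall: t_c = Σ P_i·t̄_i / ΣP_i = 2.4451 h (block centres at 0.75, 2.25, 3.75 h).
Hydrograph peak occurs at t = 4.5 h, so basin lag t_L = 4.5 − 2.4451 = 2.05 h.

t_L ≈ 2.05 h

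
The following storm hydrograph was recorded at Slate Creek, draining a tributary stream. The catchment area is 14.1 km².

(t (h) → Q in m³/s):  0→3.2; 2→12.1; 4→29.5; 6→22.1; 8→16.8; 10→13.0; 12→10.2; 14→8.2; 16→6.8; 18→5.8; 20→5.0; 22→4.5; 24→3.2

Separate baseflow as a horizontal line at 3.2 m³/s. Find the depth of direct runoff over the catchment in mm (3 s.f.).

Direct runoff: 0.0, 8.9, 26.3, 18.9, 13.6, 9.8, 7.0, 5.0, 3.6, 2.6, 1.8, 1.3, 0.0 m³/s; ΣQ_DR = 98.80 m³/s.
V = ΣQ_DR · Δt = 98.80 × 7200 s = 7.114 × 10^5 m³.
Over A = 14.1 km², depth = V / A = 50.5 mm.

d ≈ 50.5 mm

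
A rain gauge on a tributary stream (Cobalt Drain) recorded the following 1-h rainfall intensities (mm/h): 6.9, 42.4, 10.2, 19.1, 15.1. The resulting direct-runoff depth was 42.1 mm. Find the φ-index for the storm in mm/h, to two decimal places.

φ ≈ 11.50 mm/h

Only the 3 blocks with intensity above φ contribute runoff: 42.4, 19.1, 15.1 mm/h.
Σ(I−φ)·Δt = d  ⇒  (42.4+19.1+15.1 − 3φ)·1 = 42.1
φ = (76.60 − 42.1/1) / 3 = 11.50 mm/h.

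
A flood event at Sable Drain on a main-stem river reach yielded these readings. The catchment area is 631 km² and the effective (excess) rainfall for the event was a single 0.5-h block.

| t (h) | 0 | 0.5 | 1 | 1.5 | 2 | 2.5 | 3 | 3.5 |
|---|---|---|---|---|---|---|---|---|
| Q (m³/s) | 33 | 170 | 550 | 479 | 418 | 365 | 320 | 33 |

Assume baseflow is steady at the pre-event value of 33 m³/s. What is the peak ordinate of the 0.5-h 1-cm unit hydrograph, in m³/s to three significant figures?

U_p ≈ 861 m³/s

Direct runoff: 0.0, 137.0, 517.0, 446.0, 385.0, 332.0, 287.0, 0.0 m³/s; ΣQ_DR = 2104 m³/s, peak = 517.0 m³/s.
Runoff depth d = ΣQ_DR·Δt / A = 2104 × 1800 / (631 km²) = 6.002 mm.
The 1-cm UH is the DRH scaled by (10 mm)/d, so U_p = 517.0 × 10/6.002 = 861 m³/s.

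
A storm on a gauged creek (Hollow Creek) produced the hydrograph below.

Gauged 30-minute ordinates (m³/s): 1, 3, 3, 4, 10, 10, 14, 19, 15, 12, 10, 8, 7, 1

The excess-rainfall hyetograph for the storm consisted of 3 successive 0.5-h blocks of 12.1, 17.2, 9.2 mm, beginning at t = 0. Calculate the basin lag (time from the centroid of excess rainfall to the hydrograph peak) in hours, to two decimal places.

t_L ≈ 2.79 h

Centroid of excess rainfall: t_c = Σ P_i·t̄_i / ΣP_i = 0.7123 h (block centres at 0.25, 0.75, 1.25 h).
Hydrograph peak occurs at t = 3.5 h, so basin lag t_L = 3.5 − 0.7123 = 2.79 h.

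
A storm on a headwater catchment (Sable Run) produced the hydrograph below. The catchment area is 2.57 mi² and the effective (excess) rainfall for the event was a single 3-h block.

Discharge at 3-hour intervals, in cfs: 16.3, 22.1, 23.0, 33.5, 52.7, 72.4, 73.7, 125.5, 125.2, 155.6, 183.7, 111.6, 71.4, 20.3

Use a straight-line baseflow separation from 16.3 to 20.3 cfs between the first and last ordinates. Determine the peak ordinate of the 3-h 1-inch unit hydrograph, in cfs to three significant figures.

Direct runoff: 0.00, 5.49, 6.08, 16.28, 35.17, 54.56, 55.55, 107.05, 106.44, 136.53, 164.32, 91.92, 51.41, 0.00 cfs; ΣQ_DR = 830.8 cfs, peak = 164.32 cfs.
Runoff depth d = ΣQ_DR·Δt / A = 830.8 × 10800 / (2.57 mi²) = 1.503 in.
The 1-inch UH is the DRH scaled by (1 in)/d, so U_p = 164.32 × 1/1.503 = 109 cfs.

U_p ≈ 109 cfs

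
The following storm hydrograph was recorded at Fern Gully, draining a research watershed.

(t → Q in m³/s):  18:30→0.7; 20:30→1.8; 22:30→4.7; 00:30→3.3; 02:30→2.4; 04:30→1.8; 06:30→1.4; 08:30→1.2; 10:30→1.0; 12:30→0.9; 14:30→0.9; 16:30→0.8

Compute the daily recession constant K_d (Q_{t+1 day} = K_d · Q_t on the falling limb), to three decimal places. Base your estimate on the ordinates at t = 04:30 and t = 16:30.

K_d ≈ 0.198

Between t = 04:30 and t = 16:30 the flow falls from 1.8 to 0.8 m³/s over 6×2 h = 12 h.
Per-interval ratio K = (0.8/1.8)^(1/6) = 0.8736; K_d = K^(24/2) = 0.198.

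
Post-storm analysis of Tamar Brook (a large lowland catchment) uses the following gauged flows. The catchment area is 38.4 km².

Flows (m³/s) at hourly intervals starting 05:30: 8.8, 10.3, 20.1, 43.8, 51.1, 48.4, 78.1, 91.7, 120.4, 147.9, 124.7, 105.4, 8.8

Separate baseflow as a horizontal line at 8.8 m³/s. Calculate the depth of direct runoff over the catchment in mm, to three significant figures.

Direct runoff: 0.0, 1.5, 11.3, 35.0, 42.3, 39.6, 69.3, 82.9, 111.6, 139.1, 115.9, 96.6, 0.0 m³/s; ΣQ_DR = 745.1 m³/s.
V = ΣQ_DR · Δt = 745.1 × 3600 s = 2.682 × 10^6 m³.
Over A = 38.4 km², depth = V / A = 69.9 mm.

d ≈ 69.9 mm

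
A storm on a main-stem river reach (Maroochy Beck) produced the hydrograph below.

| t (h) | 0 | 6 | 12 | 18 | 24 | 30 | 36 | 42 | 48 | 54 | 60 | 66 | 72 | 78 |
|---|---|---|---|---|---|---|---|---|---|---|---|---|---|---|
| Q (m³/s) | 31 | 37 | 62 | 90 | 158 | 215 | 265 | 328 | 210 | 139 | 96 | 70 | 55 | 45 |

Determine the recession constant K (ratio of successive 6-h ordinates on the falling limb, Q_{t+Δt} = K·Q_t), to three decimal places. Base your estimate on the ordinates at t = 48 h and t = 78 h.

Using the recession-limb readings at t = 48 h and t = 78 h: Q falls from 210 to 45 m³/s over 5 intervals.
K = (Q₂/Q₁)^(1/5) = (45/210)^(1/5) = 0.735.

K ≈ 0.735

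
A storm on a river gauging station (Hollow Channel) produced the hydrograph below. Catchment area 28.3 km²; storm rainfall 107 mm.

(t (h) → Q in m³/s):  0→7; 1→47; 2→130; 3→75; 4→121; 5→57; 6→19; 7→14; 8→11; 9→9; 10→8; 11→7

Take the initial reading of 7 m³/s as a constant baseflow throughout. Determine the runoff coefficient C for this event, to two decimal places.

ΣQ_DR = 421.0 m³/s; V = ΣQ_DR·Δt = 1.516 × 10^6 m³.
Runoff depth d = V / A = 53.55 mm.
C = d / P = 53.55 / 107 = 0.50.

C ≈ 0.50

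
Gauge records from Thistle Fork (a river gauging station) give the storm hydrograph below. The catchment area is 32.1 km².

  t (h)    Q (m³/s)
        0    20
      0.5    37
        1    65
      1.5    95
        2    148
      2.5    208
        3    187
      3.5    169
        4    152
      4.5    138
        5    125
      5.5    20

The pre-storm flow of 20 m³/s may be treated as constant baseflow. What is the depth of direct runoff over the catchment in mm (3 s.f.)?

Direct runoff: 0.0, 17.0, 45.0, 75.0, 128.0, 188.0, 167.0, 149.0, 132.0, 118.0, 105.0, 0.0 m³/s; ΣQ_DR = 1124 m³/s.
V = ΣQ_DR · Δt = 1124 × 1800 s = 2.023 × 10^6 m³.
Over A = 32.1 km², depth = V / A = 63.0 mm.

d ≈ 63.0 mm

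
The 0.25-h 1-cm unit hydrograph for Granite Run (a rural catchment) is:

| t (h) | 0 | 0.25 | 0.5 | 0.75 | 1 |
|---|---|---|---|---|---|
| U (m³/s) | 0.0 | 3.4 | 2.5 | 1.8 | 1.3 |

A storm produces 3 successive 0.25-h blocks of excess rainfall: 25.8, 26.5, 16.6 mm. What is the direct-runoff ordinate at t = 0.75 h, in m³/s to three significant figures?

By discrete convolution, Q_j = Σ (P_i / 10 mm) · U_{j−i}.
At t = 0.75 h (j=3): Q = (25.8/10)·1.8 + (26.5/10)·2.5 + (16.6/10)·3.4 = 16.9 m³/s.

Q ≈ 16.9 m³/s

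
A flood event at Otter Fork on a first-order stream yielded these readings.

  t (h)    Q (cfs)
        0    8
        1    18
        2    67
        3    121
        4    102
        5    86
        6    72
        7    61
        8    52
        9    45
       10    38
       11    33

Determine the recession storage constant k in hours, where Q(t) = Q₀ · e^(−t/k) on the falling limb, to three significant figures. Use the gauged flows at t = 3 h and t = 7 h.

On the falling limb, Q drops from 121 to 61 cfs between t = 3 h and t = 7 h (Δt = 4 h).
k = −Δt / ln(Q₂/Q₁) = −4 / ln(61/121) = 5.84 h.

k ≈ 5.84 h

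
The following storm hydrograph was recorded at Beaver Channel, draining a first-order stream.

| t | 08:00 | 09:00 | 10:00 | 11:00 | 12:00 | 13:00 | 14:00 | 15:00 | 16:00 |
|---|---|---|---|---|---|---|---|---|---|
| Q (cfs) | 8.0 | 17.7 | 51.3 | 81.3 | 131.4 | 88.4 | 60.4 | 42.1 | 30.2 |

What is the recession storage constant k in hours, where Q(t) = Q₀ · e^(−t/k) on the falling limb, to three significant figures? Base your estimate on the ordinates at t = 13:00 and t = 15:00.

k ≈ 2.70 h

On the falling limb, Q drops from 88.4 to 42.1 cfs between t = 13:00 and t = 15:00 (Δt = 2 h).
k = −Δt / ln(Q₂/Q₁) = −2 / ln(42.1/88.4) = 2.70 h.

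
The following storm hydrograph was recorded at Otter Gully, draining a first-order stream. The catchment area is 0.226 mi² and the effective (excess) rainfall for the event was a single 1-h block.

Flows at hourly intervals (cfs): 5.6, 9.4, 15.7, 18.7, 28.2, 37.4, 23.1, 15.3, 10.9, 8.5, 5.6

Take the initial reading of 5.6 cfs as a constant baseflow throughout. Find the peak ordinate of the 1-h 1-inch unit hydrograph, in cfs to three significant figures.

Direct runoff: 0.0, 3.8, 10.1, 13.1, 22.6, 31.8, 17.5, 9.7, 5.3, 2.9, 0.0 cfs; ΣQ_DR = 116.8 cfs, peak = 31.8 cfs.
Runoff depth d = ΣQ_DR·Δt / A = 116.8 × 3600 / (0.226 mi²) = 0.8008 in.
The 1-inch UH is the DRH scaled by (1 in)/d, so U_p = 31.8 × 1/0.8008 = 39.7 cfs.

U_p ≈ 39.7 cfs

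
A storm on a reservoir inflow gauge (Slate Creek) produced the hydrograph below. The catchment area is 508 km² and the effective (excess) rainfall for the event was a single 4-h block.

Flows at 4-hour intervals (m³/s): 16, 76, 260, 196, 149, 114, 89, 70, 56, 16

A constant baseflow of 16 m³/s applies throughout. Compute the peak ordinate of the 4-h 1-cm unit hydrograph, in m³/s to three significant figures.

U_p ≈ 97.6 m³/s

Direct runoff: 0.0, 60.0, 244.0, 180.0, 133.0, 98.0, 73.0, 54.0, 40.0, 0.0 m³/s; ΣQ_DR = 882.0 m³/s, peak = 244.0 m³/s.
Runoff depth d = ΣQ_DR·Δt / A = 882.0 × 14400 / (508 km²) = 25.00 mm.
The 1-cm UH is the DRH scaled by (10 mm)/d, so U_p = 244.0 × 10/25.00 = 97.6 m³/s.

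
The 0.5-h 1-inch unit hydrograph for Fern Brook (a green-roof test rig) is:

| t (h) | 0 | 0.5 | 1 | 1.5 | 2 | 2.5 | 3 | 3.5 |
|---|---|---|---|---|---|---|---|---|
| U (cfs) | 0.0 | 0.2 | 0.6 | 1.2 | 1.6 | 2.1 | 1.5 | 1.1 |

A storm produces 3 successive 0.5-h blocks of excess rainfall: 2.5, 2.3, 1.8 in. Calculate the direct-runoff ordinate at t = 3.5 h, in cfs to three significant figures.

Q ≈ 9.98 cfs

By discrete convolution, Q_j = Σ (P_i / 1 in) · U_{j−i}.
At t = 3.5 h (j=7): Q = (2.5/1)·1.1 + (2.3/1)·1.5 + (1.8/1)·2.1 = 9.98 cfs.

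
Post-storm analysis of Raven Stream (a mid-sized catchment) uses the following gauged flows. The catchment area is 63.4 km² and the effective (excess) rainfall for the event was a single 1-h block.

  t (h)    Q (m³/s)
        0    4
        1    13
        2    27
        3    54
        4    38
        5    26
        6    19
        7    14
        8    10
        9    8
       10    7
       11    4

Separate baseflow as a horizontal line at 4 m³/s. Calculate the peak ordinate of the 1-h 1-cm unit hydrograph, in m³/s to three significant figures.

U_p ≈ 50.0 m³/s

Direct runoff: 0.0, 9.0, 23.0, 50.0, 34.0, 22.0, 15.0, 10.0, 6.0, 4.0, 3.0, 0.0 m³/s; ΣQ_DR = 176.0 m³/s, peak = 50.0 m³/s.
Runoff depth d = ΣQ_DR·Δt / A = 176.0 × 3600 / (63.4 km²) = 9.994 mm.
The 1-cm UH is the DRH scaled by (10 mm)/d, so U_p = 50.0 × 10/9.994 = 50.0 m³/s.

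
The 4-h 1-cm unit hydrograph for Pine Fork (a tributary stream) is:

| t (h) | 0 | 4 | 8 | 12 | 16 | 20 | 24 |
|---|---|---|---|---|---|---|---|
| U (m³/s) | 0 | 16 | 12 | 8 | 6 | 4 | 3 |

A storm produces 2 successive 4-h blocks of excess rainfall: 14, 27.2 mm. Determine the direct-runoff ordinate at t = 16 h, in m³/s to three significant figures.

Q ≈ 30.2 m³/s

By discrete convolution, Q_j = Σ (P_i / 10 mm) · U_{j−i}.
At t = 16 h (j=4): Q = (14/10)·6 + (27.2/10)·8 = 30.2 m³/s.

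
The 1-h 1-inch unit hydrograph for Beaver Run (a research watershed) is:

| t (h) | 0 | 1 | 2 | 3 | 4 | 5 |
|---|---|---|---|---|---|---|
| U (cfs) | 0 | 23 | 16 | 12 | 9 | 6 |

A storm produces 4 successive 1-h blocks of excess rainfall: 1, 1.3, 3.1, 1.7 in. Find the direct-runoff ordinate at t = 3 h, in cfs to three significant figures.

Q ≈ 104 cfs

By discrete convolution, Q_j = Σ (P_i / 1 in) · U_{j−i}.
At t = 3 h (j=3): Q = (1/1)·12 + (1.3/1)·16 + (3.1/1)·23 + (1.7/1)·0 = 104 cfs.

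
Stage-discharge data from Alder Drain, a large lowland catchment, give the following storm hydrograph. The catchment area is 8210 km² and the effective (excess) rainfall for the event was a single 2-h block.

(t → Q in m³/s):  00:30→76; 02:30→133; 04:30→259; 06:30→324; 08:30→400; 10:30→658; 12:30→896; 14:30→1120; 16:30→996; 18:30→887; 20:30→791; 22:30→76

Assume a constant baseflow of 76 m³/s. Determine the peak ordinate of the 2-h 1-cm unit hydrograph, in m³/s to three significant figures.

Direct runoff: 0.0, 57.0, 183.0, 248.0, 324.0, 582.0, 820.0, 1044.0, 920.0, 811.0, 715.0, 0.0 m³/s; ΣQ_DR = 5704 m³/s, peak = 1044.0 m³/s.
Runoff depth d = ΣQ_DR·Δt / A = 5704 × 7200 / (8210 km²) = 5.002 mm.
The 1-cm UH is the DRH scaled by (10 mm)/d, so U_p = 1044.0 × 10/5.002 = 2090 m³/s.

U_p ≈ 2090 m³/s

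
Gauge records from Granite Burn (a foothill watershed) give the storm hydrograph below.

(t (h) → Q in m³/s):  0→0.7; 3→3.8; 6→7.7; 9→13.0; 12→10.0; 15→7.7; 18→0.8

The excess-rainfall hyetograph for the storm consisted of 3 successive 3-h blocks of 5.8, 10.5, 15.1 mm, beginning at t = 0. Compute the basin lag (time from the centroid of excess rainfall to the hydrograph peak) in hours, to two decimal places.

t_L ≈ 3.61 h

Centroid of excess rainfall: t_c = Σ P_i·t̄_i / ΣP_i = 5.3885 h (block centres at 1.5, 4.5, 7.5 h).
Hydrograph peak occurs at t = 9 h, so basin lag t_L = 9 − 5.3885 = 3.61 h.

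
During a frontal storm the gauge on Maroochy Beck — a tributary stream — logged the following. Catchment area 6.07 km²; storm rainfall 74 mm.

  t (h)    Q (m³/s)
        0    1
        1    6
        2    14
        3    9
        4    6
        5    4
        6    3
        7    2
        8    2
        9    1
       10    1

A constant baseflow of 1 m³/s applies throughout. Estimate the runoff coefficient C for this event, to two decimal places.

ΣQ_DR = 38.00 m³/s; V = ΣQ_DR·Δt = 1.368 × 10^5 m³.
Runoff depth d = V / A = 22.54 mm.
C = d / P = 22.54 / 74 = 0.30.

C ≈ 0.30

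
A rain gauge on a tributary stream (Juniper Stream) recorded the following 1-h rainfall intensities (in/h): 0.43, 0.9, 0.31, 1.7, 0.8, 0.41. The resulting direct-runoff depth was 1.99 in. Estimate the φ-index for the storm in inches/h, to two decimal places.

Only the 3 blocks with intensity above φ contribute runoff: 0.9, 1.7, 0.8 in/h.
Σ(I−φ)·Δt = d  ⇒  (0.9+1.7+0.8 − 3φ)·1 = 1.99
φ = (3.400 − 1.99/1) / 3 = 0.47 in/h.

φ ≈ 0.47 in/h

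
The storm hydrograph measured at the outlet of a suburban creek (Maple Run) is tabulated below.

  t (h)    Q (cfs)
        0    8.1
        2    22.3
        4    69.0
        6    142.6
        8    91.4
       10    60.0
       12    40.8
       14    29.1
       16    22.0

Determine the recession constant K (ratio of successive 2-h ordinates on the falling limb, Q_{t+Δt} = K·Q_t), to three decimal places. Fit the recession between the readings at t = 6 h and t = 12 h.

Using the recession-limb readings at t = 6 h and t = 12 h: Q falls from 142.6 to 40.8 cfs over 3 intervals.
K = (Q₂/Q₁)^(1/3) = (40.8/142.6)^(1/3) = 0.659.

K ≈ 0.659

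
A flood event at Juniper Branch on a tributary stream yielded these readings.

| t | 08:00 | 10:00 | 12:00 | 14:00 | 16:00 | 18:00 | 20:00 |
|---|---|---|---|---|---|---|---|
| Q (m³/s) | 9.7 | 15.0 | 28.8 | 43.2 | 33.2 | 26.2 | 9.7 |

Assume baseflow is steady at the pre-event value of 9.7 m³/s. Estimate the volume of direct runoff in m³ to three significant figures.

V ≈ 7.05 × 10^5 m³

Direct-runoff ordinates (Q − Q_b): 0.0, 5.3, 19.1, 33.5, 23.5, 16.5, 0.0 m³/s.
ΣQ_DR = 97.90 m³/s.
With Δt = 2 h = 7200 s, V = ΣQ_DR · Δt = 97.90 × 7200 = 7.05 × 10^5 m³.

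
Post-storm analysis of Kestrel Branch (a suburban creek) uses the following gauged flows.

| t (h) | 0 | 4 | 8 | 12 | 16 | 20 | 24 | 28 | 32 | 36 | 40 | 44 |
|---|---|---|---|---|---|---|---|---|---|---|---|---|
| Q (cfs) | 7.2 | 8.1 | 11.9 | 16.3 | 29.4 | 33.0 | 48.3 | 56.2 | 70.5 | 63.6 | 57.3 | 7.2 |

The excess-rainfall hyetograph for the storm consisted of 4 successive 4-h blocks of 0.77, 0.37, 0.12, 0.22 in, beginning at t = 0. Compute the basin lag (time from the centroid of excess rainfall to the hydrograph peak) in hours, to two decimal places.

Centroid of excess rainfall: t_c = Σ P_i·t̄_i / ΣP_i = 5.4324 h (block centres at 2, 6, 10, 14 h).
Hydrograph peak occurs at t = 32 h, so basin lag t_L = 32 − 5.4324 = 26.57 h.

t_L ≈ 26.57 h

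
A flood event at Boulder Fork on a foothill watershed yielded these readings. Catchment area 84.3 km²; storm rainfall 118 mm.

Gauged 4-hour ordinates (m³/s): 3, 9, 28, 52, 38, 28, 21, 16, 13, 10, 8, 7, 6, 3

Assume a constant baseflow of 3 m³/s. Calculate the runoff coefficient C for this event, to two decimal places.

ΣQ_DR = 200.0 m³/s; V = ΣQ_DR·Δt = 2.880 × 10^6 m³.
Runoff depth d = V / A = 34.16 mm.
C = d / P = 34.16 / 118 = 0.29.

C ≈ 0.29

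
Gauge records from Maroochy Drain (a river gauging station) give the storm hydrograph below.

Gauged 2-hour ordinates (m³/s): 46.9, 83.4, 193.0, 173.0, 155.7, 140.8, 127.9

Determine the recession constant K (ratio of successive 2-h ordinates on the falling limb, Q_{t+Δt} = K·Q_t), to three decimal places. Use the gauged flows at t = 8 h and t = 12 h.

K ≈ 0.906

Using the recession-limb readings at t = 8 h and t = 12 h: Q falls from 155.7 to 127.9 m³/s over 2 intervals.
K = (Q₂/Q₁)^(1/2) = (127.9/155.7)^(1/2) = 0.906.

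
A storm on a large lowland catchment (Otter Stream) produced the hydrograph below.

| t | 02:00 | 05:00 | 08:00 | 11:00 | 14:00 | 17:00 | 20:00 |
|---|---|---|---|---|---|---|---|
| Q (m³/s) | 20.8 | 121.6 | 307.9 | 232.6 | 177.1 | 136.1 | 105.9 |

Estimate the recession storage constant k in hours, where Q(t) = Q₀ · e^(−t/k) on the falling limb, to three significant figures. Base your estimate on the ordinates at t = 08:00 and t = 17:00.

k ≈ 11.0 h

On the falling limb, Q drops from 307.9 to 136.1 m³/s between t = 08:00 and t = 17:00 (Δt = 9 h).
k = −Δt / ln(Q₂/Q₁) = −9 / ln(136.1/307.9) = 11.0 h.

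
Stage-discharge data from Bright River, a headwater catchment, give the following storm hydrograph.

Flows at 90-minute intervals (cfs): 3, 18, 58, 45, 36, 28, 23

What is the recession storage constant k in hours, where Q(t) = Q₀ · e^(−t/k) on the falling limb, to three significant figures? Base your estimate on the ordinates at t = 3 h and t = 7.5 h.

On the falling limb, Q drops from 58 to 28 cfs between t = 3 h and t = 7.5 h (Δt = 4.5 h).
k = −Δt / ln(Q₂/Q₁) = −4.5 / ln(28/58) = 6.18 h.

k ≈ 6.18 h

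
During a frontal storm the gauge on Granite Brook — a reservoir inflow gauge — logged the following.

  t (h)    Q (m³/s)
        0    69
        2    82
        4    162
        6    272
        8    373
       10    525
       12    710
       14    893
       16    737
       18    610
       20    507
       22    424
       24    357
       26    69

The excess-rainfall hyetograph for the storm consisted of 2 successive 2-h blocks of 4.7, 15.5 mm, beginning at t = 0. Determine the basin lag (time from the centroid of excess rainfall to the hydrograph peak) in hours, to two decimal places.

Centroid of excess rainfall: t_c = Σ P_i·t̄_i / ΣP_i = 2.5347 h (block centres at 1, 3 h).
Hydrograph peak occurs at t = 14 h, so basin lag t_L = 14 − 2.5347 = 11.47 h.

t_L ≈ 11.47 h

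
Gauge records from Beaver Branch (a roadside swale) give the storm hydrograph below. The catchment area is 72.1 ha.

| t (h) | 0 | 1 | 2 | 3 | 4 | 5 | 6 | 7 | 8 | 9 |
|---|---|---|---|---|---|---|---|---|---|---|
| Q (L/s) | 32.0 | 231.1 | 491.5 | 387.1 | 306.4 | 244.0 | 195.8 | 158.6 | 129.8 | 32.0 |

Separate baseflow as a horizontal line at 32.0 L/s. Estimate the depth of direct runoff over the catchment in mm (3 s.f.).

Direct runoff: 0.0, 199.1, 459.5, 355.1, 274.4, 212.0, 163.8, 126.6, 97.8, 0.0 L/s; ΣQ_DR = 1888 L/s.
V = ΣQ_DR · Δt = 1888 × 3600 s = 6.798 × 10^6 L.
Over A = 72.1 ha, depth = V / A = 9.43 mm.

d ≈ 9.43 mm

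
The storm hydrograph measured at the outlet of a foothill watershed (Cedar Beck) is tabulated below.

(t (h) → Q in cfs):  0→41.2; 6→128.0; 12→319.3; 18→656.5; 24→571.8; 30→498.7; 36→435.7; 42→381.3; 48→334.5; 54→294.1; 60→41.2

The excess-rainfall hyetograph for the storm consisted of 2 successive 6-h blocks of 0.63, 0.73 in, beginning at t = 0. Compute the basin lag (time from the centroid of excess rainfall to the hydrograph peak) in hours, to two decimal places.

t_L ≈ 11.78 h

Centroid of excess rainfall: t_c = Σ P_i·t̄_i / ΣP_i = 6.2206 h (block centres at 3, 9 h).
Hydrograph peak occurs at t = 18 h, so basin lag t_L = 18 − 6.2206 = 11.78 h.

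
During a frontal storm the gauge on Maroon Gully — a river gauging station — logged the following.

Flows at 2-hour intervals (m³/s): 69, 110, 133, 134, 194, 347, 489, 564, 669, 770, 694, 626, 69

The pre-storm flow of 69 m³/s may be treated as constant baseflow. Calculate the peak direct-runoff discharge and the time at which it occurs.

Subtracting baseflow gives direct-runoff ordinates: 0.0, 41.0, 64.0, 65.0, 125.0, 278.0, 420.0, 495.0, 600.0, 701.0, 625.0, 557.0, 0.0 m³/s.
The maximum is 701.0 m³/s, occurring at the reading for t = 18 h.

Q_p = 701.0 m³/s at t = 18 h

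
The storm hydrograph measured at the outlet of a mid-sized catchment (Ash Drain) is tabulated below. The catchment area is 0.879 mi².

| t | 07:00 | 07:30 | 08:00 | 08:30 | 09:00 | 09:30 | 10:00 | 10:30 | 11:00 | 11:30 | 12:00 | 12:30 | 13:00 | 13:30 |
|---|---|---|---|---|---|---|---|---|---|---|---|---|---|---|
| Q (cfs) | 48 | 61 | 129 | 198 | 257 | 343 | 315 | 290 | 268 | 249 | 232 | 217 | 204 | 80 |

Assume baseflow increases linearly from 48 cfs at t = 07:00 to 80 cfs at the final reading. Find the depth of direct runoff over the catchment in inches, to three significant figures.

Direct runoff: 0.00, 10.54, 76.08, 142.62, 199.15, 282.69, 252.23, 224.77, 200.31, 178.85, 159.38, 141.92, 126.46, 0.00 cfs; ΣQ_DR = 1995 cfs.
V = ΣQ_DR · Δt = 1995 × 1800 s = 3.591 × 10^6 ft³.
Over A = 0.879 mi², depth = V / A = 1.76 in.

d ≈ 1.76 in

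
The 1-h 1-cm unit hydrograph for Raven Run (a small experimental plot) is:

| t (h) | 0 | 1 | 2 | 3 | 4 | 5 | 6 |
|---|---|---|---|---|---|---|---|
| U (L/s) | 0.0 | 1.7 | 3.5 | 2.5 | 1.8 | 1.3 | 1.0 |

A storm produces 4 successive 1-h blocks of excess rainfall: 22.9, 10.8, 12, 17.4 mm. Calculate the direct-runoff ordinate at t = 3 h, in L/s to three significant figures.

By discrete convolution, Q_j = Σ (P_i / 10 mm) · U_{j−i}.
At t = 3 h (j=3): Q = (22.9/10)·2.5 + (10.8/10)·3.5 + (12/10)·1.7 + (17.4/10)·0.0 = 11.5 L/s.

Q ≈ 11.5 L/s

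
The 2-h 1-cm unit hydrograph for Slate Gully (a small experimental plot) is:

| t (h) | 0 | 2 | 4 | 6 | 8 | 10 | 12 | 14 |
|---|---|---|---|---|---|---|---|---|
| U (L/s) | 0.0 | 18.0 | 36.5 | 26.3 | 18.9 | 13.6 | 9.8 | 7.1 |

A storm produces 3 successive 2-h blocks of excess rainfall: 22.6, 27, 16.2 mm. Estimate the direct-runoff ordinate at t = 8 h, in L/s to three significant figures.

Q ≈ 173 L/s

By discrete convolution, Q_j = Σ (P_i / 10 mm) · U_{j−i}.
At t = 8 h (j=4): Q = (22.6/10)·18.9 + (27/10)·26.3 + (16.2/10)·36.5 = 173 L/s.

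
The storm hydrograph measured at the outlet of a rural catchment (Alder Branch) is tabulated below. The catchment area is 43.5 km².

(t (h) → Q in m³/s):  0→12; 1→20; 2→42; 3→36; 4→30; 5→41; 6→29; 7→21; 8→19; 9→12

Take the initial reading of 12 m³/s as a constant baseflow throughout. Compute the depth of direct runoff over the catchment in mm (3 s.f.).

Direct runoff: 0.0, 8.0, 30.0, 24.0, 18.0, 29.0, 17.0, 9.0, 7.0, 0.0 m³/s; ΣQ_DR = 142.0 m³/s.
V = ΣQ_DR · Δt = 142.0 × 3600 s = 5.112 × 10^5 m³.
Over A = 43.5 km², depth = V / A = 11.8 mm.

d ≈ 11.8 mm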